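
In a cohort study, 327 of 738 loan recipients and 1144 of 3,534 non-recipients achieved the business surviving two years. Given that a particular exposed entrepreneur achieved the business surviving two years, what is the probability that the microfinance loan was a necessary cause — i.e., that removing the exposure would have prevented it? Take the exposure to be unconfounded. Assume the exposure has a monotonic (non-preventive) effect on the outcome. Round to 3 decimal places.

p₁ = P(outcome | exposed) = 327/738 = 0.44309
p₀ = P(outcome | unexposed) = 1144/3534 = 0.32371
Under exogeneity and monotonicity, PN = (p₁ − p₀) / p₁.
PN = (0.44309 − 0.32371) / 0.44309 = 0.11938 / 0.44309 ≈ 0.2694

PN ≈ 0.269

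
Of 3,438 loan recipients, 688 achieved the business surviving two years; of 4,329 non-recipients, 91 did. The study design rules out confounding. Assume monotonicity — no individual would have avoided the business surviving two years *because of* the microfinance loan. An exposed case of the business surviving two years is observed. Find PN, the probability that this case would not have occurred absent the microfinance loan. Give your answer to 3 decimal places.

p₁ = P(outcome | exposed) = 688/3438 = 0.20012
p₀ = P(outcome | unexposed) = 91/4329 = 0.021021
Under exogeneity and monotonicity, PN = (p₁ − p₀) / p₁.
PN = (0.20012 − 0.021021) / 0.20012 = 0.1791 / 0.20012 ≈ 0.8950

PN ≈ 0.895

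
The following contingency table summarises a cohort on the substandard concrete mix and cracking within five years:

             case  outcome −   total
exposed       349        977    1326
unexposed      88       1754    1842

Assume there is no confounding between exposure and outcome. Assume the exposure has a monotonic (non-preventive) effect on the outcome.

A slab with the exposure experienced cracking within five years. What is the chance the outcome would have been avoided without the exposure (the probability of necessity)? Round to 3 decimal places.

p₁ = P(outcome | exposed) = 349/1326 = 0.2632
p₀ = P(outcome | unexposed) = 88/1842 = 0.047774
Under exogeneity and monotonicity, PN = (p₁ − p₀)/p₁.
PN = (0.2632 − 0.047774) / 0.2632 ≈ 0.8185

PN ≈ 0.818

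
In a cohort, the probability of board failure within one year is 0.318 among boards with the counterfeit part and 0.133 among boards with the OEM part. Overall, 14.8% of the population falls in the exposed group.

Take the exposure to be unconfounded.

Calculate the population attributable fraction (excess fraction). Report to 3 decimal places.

PAF ≈ 0.171

Let p₁ = 0.318, p₀ = 0.133.
Overall risk P(Y=1) = π·p₁ + (1−π)·p₀ = 0.148×0.318 + 0.852×0.133 = 0.16038.
Under exogeneity, PAF = [P(Y=1) − p₀] / P(Y=1).
PAF = (0.16038 − 0.133) / 0.16038 ≈ 0.1707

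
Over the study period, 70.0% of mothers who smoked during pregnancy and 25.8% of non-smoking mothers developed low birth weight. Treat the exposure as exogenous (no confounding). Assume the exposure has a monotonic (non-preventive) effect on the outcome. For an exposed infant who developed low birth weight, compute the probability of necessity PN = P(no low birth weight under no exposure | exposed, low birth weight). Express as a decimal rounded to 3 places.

p₁ = 0.7, p₀ = 0.258.
Under exogeneity and monotonicity, PN = (p₁ − p₀) / p₁.
PN = (0.7 − 0.258) / 0.7 = 0.442 / 0.7 ≈ 0.6314

PN ≈ 0.631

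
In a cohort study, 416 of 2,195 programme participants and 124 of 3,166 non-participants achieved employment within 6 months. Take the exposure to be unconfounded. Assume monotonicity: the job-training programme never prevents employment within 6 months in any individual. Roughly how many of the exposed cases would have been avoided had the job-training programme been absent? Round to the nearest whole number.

p₁ = P(outcome | exposed) = 416/2195 = 0.18952
p₀ = P(outcome | unexposed) = 124/3166 = 0.039166
PN = (p₁ − p₀)/p₁ = (0.18952 − 0.039166) / 0.18952 ≈ 0.79334.
Attributable cases ≈ PN × (exposed cases) = 0.79334 × 416 ≈ 330.03.

about 330 cases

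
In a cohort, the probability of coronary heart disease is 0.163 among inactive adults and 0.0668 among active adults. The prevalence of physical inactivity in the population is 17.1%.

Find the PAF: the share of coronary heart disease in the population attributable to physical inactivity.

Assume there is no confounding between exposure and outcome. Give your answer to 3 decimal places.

PAF ≈ 0.198

Let p₁ = 0.163, p₀ = 0.0668.
Overall risk P(Y=1) = π·p₁ + (1−π)·p₀ = 0.171×0.163 + 0.829×0.0668 = 0.08325.
Under exogeneity, PAF = [P(Y=1) − p₀] / P(Y=1).
PAF = (0.08325 − 0.0668) / 0.08325 ≈ 0.1976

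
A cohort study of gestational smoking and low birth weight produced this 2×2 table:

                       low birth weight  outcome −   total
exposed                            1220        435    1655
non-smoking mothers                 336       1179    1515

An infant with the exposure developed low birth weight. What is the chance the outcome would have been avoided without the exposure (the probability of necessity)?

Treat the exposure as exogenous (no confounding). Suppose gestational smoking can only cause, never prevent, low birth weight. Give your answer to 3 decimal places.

p₁ = P(outcome | exposed) = 1220/1655 = 0.73716
p₀ = P(outcome | unexposed) = 336/1515 = 0.22178
Under exogeneity and monotonicity, PN = (p₁ − p₀)/p₁.
PN = (0.73716 − 0.22178) / 0.73716 ≈ 0.6991

PN ≈ 0.699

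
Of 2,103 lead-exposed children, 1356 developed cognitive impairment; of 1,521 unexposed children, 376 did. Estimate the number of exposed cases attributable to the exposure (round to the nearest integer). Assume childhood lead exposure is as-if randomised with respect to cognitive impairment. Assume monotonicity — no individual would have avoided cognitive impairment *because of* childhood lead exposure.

p₁ = P(outcome | exposed) = 1356/2103 = 0.64479
p₀ = P(outcome | unexposed) = 376/1521 = 0.24721
PN = (p₁ − p₀)/p₁ = (0.64479 − 0.24721) / 0.64479 ≈ 0.61661.
Attributable cases ≈ PN × (exposed cases) = 0.61661 × 1356 ≈ 836.13.

about 836 cases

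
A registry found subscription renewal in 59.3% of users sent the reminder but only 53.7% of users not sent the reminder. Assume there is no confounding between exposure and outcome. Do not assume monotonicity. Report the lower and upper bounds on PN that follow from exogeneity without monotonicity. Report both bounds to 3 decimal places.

p₁ = 0.593, p₀ = 0.537.
Under exogeneity alone the bounds on PN are max{0,(p₁−p₀)/p₁} ≤ PN ≤ min{1,(1−p₀)/p₁}.
  lower = (p₁ − p₀)/p₁ = 0.056 / 0.593 ≈ 0.0944
  upper = min{1, (1 − p₀)/p₁} = 0.463 / 0.593 ≈ 0.7808

0.094 ≤ PN ≤ 0.781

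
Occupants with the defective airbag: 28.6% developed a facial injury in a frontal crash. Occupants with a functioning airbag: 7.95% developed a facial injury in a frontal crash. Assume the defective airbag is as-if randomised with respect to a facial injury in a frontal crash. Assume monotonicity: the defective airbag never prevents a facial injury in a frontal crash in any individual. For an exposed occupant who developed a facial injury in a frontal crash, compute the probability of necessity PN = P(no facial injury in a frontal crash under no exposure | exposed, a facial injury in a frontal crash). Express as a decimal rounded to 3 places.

PN ≈ 0.722

p₁ = 0.286, p₀ = 0.0795.
Under exogeneity and monotonicity, PN = (p₁ − p₀) / p₁.
PN = (0.286 − 0.0795) / 0.286 = 0.2065 / 0.286 ≈ 0.7220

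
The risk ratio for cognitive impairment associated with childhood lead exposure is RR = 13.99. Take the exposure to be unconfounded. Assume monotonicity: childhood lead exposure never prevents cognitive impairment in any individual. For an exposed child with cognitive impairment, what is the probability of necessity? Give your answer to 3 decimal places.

Under exogeneity and monotonicity, PN = (RR − 1) / RR = 1 − 1/RR.
PN = (13.99 − 1) / 13.99 = 12.99 / 13.99 ≈ 0.9285

PN ≈ 0.929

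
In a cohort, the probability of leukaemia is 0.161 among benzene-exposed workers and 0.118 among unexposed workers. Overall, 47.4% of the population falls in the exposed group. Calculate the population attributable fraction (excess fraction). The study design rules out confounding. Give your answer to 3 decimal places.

PAF ≈ 0.147

Let p₁ = 0.161, p₀ = 0.118.
Overall risk P(Y=1) = π·p₁ + (1−π)·p₀ = 0.474×0.161 + 0.526×0.118 = 0.13838.
Under exogeneity, PAF = [P(Y=1) − p₀] / P(Y=1).
PAF = (0.13838 − 0.118) / 0.13838 ≈ 0.1473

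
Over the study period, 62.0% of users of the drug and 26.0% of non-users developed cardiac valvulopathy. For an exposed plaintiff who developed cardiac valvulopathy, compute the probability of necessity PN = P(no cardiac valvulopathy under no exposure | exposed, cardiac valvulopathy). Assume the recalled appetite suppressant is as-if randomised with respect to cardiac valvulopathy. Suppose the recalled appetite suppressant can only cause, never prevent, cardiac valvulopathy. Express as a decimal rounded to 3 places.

p₁ = 0.62, p₀ = 0.26.
Under exogeneity and monotonicity, PN = (p₁ − p₀) / p₁.
PN = (0.62 − 0.26) / 0.62 = 0.36 / 0.62 ≈ 0.5806

PN ≈ 0.581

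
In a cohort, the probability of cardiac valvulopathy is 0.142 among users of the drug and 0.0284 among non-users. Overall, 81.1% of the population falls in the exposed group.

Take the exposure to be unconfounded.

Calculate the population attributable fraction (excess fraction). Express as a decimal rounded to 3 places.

Let p₁ = 0.142, p₀ = 0.0284.
Overall risk P(Y=1) = π·p₁ + (1−π)·p₀ = 0.811×0.142 + 0.189×0.0284 = 0.12053.
Under exogeneity, PAF = [P(Y=1) − p₀] / P(Y=1).
PAF = (0.12053 − 0.0284) / 0.12053 ≈ 0.7644

PAF ≈ 0.764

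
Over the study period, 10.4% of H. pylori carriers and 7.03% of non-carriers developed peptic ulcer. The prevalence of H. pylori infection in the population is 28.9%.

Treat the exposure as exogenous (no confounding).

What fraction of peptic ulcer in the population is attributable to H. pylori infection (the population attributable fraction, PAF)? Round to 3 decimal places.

p₁ = 0.104, p₀ = 0.0703.
Overall risk P(Y=1) = π·p₁ + (1−π)·p₀ = 0.289×0.104 + 0.711×0.0703 = 0.080039.
Under exogeneity, PAF = [P(Y=1) − p₀] / P(Y=1).
PAF = (0.080039 − 0.0703) / 0.080039 ≈ 0.1217

PAF ≈ 0.122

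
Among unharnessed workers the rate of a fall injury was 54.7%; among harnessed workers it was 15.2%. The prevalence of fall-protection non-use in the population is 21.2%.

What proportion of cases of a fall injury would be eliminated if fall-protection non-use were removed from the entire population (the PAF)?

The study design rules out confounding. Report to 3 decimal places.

PAF ≈ 0.355

p₁ = 0.547, p₀ = 0.152.
Overall risk P(Y=1) = π·p₁ + (1−π)·p₀ = 0.212×0.547 + 0.788×0.152 = 0.23574.
Under exogeneity, PAF = [P(Y=1) − p₀] / P(Y=1).
PAF = (0.23574 − 0.152) / 0.23574 ≈ 0.3552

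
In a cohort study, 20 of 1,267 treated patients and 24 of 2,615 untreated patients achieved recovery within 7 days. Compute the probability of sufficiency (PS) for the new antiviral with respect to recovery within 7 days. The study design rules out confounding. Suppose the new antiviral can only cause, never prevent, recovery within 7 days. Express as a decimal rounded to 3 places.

p₁ = P(outcome | exposed) = 20/1267 = 0.015785
p₀ = P(outcome | unexposed) = 24/2615 = 0.0091778
Under exogeneity and monotonicity, PS = (p₁ − p₀) / (1 − p₀).
PS = (0.015785 − 0.0091778) / (1 − 0.0091778) = 0.0066075 / 0.99082 ≈ 0.0067

PS ≈ 0.007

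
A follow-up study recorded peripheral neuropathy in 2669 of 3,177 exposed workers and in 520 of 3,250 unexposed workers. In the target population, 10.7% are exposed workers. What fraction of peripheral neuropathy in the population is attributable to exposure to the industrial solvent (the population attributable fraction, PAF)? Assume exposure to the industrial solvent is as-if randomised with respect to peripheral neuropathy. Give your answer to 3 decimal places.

p₁ = P(outcome | exposed) = 2669/3177 = 0.8401
p₀ = P(outcome | unexposed) = 520/3250 = 0.16
Overall risk P(Y=1) = π·p₁ + (1−π)·p₀ = 0.107×0.8401 + 0.893×0.16 = 0.23277.
Under exogeneity, PAF = [P(Y=1) − p₀] / P(Y=1).
PAF = (0.23277 − 0.16) / 0.23277 ≈ 0.3126

PAF ≈ 0.313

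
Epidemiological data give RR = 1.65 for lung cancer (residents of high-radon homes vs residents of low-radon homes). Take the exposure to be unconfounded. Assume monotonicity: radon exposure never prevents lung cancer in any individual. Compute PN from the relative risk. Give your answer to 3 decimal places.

Under exogeneity and monotonicity, PN = (RR − 1) / RR = 1 − 1/RR.
PN = (1.65 − 1) / 1.65 = 0.65 / 1.65 ≈ 0.3939

PN ≈ 0.394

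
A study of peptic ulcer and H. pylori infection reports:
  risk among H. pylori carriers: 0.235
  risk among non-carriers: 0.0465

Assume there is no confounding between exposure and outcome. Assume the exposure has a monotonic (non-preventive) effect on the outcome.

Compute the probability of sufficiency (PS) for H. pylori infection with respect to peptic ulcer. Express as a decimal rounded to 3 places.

Let p₁ = 0.235, p₀ = 0.0465.
Under exogeneity and monotonicity, PS = (p₁ − p₀) / (1 − p₀).
PS = (0.235 − 0.0465) / (1 − 0.0465) = 0.1885 / 0.9535 ≈ 0.1977

PS ≈ 0.198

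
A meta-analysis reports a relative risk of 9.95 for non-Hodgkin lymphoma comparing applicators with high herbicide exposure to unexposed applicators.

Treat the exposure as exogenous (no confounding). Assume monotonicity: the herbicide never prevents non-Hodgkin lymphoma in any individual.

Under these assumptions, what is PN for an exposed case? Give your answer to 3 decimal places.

Under exogeneity and monotonicity, PN = (RR − 1) / RR = 1 − 1/RR.
PN = (9.95 − 1) / 9.95 = 8.95 / 9.95 ≈ 0.8995

PN ≈ 0.899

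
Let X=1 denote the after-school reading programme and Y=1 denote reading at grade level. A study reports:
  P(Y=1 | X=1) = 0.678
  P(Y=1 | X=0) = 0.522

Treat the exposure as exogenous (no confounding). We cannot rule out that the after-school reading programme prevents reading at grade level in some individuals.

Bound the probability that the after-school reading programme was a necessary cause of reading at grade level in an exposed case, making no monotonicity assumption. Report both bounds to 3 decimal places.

0.230 ≤ PN ≤ 0.705

Let p₁ = 0.678, p₀ = 0.522.
Under exogeneity alone the bounds on PN are max{0,(p₁−p₀)/p₁} ≤ PN ≤ min{1,(1−p₀)/p₁}.
  lower = (p₁ − p₀)/p₁ = 0.156 / 0.678 ≈ 0.2301
  upper = min{1, (1 − p₀)/p₁} = 0.478 / 0.678 ≈ 0.7050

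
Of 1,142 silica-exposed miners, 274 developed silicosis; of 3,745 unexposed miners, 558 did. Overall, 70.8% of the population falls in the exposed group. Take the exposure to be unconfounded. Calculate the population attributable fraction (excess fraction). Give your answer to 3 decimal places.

PAF ≈ 0.302

p₁ = P(outcome | exposed) = 274/1142 = 0.23993
p₀ = P(outcome | unexposed) = 558/3745 = 0.149
Overall risk P(Y=1) = π·p₁ + (1−π)·p₀ = 0.708×0.23993 + 0.292×0.149 = 0.21338.
Under exogeneity, PAF = [P(Y=1) − p₀] / P(Y=1).
PAF = (0.21338 − 0.149) / 0.21338 ≈ 0.3017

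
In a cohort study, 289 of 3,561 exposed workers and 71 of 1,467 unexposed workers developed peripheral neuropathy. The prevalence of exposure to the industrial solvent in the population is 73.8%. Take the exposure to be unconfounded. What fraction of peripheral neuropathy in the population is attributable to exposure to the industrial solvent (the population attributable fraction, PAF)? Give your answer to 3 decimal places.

p₁ = P(outcome | exposed) = 289/3561 = 0.081157
p₀ = P(outcome | unexposed) = 71/1467 = 0.048398
Overall risk P(Y=1) = π·p₁ + (1−π)·p₀ = 0.738×0.081157 + 0.262×0.048398 = 0.072574.
Under exogeneity, PAF = [P(Y=1) − p₀] / P(Y=1).
PAF = (0.072574 − 0.048398) / 0.072574 ≈ 0.3331

PAF ≈ 0.333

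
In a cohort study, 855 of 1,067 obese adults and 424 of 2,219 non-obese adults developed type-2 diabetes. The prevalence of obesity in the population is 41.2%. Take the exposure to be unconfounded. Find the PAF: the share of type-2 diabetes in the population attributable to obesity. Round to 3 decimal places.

PAF ≈ 0.568

p₁ = P(outcome | exposed) = 855/1067 = 0.80131
p₀ = P(outcome | unexposed) = 424/2219 = 0.19108
Overall risk P(Y=1) = π·p₁ + (1−π)·p₀ = 0.412×0.80131 + 0.588×0.19108 = 0.44249.
Under exogeneity, PAF = [P(Y=1) − p₀] / P(Y=1).
PAF = (0.44249 − 0.19108) / 0.44249 ≈ 0.5682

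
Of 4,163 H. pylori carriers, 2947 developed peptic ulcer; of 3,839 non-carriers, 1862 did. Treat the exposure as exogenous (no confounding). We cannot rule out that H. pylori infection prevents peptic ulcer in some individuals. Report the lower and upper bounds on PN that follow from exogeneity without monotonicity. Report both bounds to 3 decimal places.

p₁ = P(outcome | exposed) = 2947/4163 = 0.7079
p₀ = P(outcome | unexposed) = 1862/3839 = 0.48502
Under exogeneity alone the bounds on PN are max{0,(p₁−p₀)/p₁} ≤ PN ≤ min{1,(1−p₀)/p₁}.
  lower = (p₁ − p₀)/p₁ = 0.22288 / 0.7079 ≈ 0.3148
  upper = min{1, (1 − p₀)/p₁} = 0.51498 / 0.7079 ≈ 0.7275

0.315 ≤ PN ≤ 0.727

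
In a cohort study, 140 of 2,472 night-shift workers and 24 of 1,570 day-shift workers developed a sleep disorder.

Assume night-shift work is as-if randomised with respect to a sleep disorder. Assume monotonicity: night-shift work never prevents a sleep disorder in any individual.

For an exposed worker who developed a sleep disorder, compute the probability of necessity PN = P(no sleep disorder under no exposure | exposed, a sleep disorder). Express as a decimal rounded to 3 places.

p₁ = P(outcome | exposed) = 140/2472 = 0.056634
p₀ = P(outcome | unexposed) = 24/1570 = 0.015287
Under exogeneity and monotonicity, PN = (p₁ − p₀) / p₁.
PN = (0.056634 − 0.015287) / 0.056634 = 0.041348 / 0.056634 ≈ 0.7301

PN ≈ 0.730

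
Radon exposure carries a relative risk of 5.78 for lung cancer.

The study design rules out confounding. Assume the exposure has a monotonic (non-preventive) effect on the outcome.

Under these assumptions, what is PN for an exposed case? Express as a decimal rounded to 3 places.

Under exogeneity and monotonicity, PN = (RR − 1) / RR = 1 − 1/RR.
PN = (5.78 − 1) / 5.78 = 4.78 / 5.78 ≈ 0.8270

PN ≈ 0.827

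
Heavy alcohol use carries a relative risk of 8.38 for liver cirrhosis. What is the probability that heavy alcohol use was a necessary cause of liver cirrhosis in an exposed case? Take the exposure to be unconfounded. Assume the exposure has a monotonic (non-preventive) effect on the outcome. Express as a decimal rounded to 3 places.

Under exogeneity and monotonicity, PN = (RR − 1) / RR = 1 − 1/RR.
PN = (8.38 − 1) / 8.38 = 7.38 / 8.38 ≈ 0.8807

PN ≈ 0.881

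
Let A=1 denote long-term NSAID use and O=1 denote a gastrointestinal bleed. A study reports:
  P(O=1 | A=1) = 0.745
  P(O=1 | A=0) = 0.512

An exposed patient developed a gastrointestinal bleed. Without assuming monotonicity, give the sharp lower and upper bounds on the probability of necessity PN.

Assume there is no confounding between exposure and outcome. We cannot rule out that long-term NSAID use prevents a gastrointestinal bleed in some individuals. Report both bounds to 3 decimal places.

Let p₁ = 0.745, p₀ = 0.512.
Under exogeneity alone the bounds on PN are max{0,(p₁−p₀)/p₁} ≤ PN ≤ min{1,(1−p₀)/p₁}.
  lower = (p₁ − p₀)/p₁ = 0.233 / 0.745 ≈ 0.3128
  upper = min{1, (1 − p₀)/p₁} = 0.488 / 0.745 ≈ 0.6550

0.313 ≤ PN ≤ 0.655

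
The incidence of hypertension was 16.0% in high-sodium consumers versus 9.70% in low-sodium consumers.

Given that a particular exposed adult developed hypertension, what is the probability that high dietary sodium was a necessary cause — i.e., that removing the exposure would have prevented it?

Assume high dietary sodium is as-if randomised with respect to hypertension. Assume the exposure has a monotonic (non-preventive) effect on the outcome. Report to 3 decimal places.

PN ≈ 0.394

p₁ = 0.16, p₀ = 0.097.
Under exogeneity and monotonicity, PN = (p₁ − p₀) / p₁.
PN = (0.16 − 0.097) / 0.16 = 0.063 / 0.16 ≈ 0.3938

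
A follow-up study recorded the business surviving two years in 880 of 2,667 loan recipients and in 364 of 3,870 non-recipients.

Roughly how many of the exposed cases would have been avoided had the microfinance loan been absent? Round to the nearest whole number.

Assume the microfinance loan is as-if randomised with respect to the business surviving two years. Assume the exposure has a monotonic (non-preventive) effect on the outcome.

about 629 cases

p₁ = P(outcome | exposed) = 880/2667 = 0.32996
p₀ = P(outcome | unexposed) = 364/3870 = 0.094057
PN = (p₁ − p₀)/p₁ = (0.32996 − 0.094057) / 0.32996 ≈ 0.71494.
Attributable cases ≈ PN × (exposed cases) = 0.71494 × 880 ≈ 629.15.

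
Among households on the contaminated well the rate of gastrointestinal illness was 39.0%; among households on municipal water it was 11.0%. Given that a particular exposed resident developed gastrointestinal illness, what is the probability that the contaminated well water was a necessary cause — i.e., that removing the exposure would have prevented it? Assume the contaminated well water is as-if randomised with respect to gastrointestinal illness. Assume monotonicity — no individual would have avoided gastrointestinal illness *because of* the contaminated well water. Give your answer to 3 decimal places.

p₁ = 0.39, p₀ = 0.11.
Under exogeneity and monotonicity, PN = (p₁ − p₀) / p₁.
PN = (0.39 − 0.11) / 0.39 = 0.28 / 0.39 ≈ 0.7179

PN ≈ 0.718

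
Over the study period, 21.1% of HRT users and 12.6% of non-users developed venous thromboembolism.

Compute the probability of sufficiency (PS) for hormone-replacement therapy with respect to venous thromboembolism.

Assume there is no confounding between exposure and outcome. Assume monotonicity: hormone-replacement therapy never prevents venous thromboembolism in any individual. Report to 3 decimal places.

p₁ = 0.211, p₀ = 0.126.
Under exogeneity and monotonicity, PS = (p₁ − p₀) / (1 − p₀).
PS = (0.211 − 0.126) / (1 − 0.126) = 0.085 / 0.874 ≈ 0.0973

PS ≈ 0.097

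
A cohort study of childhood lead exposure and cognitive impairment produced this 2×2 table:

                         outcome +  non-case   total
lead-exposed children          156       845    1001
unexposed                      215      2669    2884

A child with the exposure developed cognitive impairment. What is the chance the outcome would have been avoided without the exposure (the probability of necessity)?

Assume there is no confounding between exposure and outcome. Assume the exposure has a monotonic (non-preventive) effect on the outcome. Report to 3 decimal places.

p₁ = P(outcome | exposed) = 156/1001 = 0.15584
p₀ = P(outcome | unexposed) = 215/2884 = 0.074549
Under exogeneity and monotonicity, PN = (p₁ − p₀)/p₁.
PN = (0.15584 − 0.074549) / 0.15584 ≈ 0.5216

PN ≈ 0.522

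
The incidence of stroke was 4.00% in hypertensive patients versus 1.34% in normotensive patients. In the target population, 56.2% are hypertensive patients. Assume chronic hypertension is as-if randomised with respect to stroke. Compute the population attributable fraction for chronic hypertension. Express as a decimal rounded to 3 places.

PAF ≈ 0.527

p₁ = 0.04, p₀ = 0.0134.
Overall risk P(Y=1) = π·p₁ + (1−π)·p₀ = 0.562×0.04 + 0.438×0.0134 = 0.028349.
Under exogeneity, PAF = [P(Y=1) − p₀] / P(Y=1).
PAF = (0.028349 − 0.0134) / 0.028349 ≈ 0.5273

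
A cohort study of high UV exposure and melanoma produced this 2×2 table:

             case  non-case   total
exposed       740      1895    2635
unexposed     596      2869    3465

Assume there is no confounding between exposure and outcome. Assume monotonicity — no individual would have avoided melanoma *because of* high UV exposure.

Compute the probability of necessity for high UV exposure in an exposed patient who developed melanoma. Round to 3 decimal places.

PN ≈ 0.388

p₁ = P(outcome | exposed) = 740/2635 = 0.28083
p₀ = P(outcome | unexposed) = 596/3465 = 0.17201
Under exogeneity and monotonicity, PN = (p₁ − p₀)/p₁.
PN = (0.28083 − 0.17201) / 0.28083 ≈ 0.3875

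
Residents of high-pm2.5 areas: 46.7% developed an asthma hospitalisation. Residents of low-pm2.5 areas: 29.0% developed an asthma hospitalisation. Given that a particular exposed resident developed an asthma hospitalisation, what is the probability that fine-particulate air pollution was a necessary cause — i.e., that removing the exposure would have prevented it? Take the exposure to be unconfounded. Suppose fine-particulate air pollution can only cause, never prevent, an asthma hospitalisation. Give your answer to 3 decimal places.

PN ≈ 0.379

p₁ = 0.467, p₀ = 0.29.
Under exogeneity and monotonicity, PN = (p₁ − p₀) / p₁.
PN = (0.467 − 0.29) / 0.467 = 0.177 / 0.467 ≈ 0.3790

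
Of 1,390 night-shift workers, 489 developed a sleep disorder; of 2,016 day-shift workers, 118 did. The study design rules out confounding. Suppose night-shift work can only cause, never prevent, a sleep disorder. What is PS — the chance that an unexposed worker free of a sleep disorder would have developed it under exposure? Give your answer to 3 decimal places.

PS ≈ 0.311

p₁ = P(outcome | exposed) = 489/1390 = 0.3518
p₀ = P(outcome | unexposed) = 118/2016 = 0.058532
Under exogeneity and monotonicity, PS = (p₁ − p₀) / (1 − p₀).
PS = (0.3518 − 0.058532) / (1 − 0.058532) = 0.29327 / 0.94147 ≈ 0.3115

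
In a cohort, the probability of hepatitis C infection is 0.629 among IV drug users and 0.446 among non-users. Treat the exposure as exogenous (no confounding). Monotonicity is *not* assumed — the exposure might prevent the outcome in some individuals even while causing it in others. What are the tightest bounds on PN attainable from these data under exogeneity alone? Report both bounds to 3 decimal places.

0.291 ≤ PN ≤ 0.881

Let p₁ = 0.629, p₀ = 0.446.
Under exogeneity alone the bounds on PN are max{0,(p₁−p₀)/p₁} ≤ PN ≤ min{1,(1−p₀)/p₁}.
  lower = (p₁ − p₀)/p₁ = 0.183 / 0.629 ≈ 0.2909
  upper = min{1, (1 − p₀)/p₁} = 0.554 / 0.629 ≈ 0.8808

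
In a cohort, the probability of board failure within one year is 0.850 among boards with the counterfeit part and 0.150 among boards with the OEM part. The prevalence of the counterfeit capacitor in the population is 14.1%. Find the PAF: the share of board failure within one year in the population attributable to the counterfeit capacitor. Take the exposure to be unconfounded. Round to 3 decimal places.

PAF ≈ 0.397

Let p₁ = 0.85, p₀ = 0.15.
Overall risk P(Y=1) = π·p₁ + (1−π)·p₀ = 0.141×0.85 + 0.859×0.15 = 0.2487.
Under exogeneity, PAF = [P(Y=1) − p₀] / P(Y=1).
PAF = (0.2487 − 0.15) / 0.2487 ≈ 0.3969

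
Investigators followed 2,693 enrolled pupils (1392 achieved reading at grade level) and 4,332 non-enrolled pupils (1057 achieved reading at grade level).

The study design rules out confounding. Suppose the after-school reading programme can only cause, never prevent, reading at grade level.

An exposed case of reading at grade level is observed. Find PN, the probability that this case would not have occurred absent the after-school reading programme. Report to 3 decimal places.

PN ≈ 0.528

p₁ = P(outcome | exposed) = 1392/2693 = 0.5169
p₀ = P(outcome | unexposed) = 1057/4332 = 0.244
Under exogeneity and monotonicity, PN = (p₁ − p₀) / p₁.
PN = (0.5169 − 0.244) / 0.5169 = 0.2729 / 0.5169 ≈ 0.5280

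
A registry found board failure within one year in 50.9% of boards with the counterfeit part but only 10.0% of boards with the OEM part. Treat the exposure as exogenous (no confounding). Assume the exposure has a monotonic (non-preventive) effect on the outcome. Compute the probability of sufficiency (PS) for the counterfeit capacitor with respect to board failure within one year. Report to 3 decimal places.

PS ≈ 0.454

p₁ = 0.509, p₀ = 0.1.
Under exogeneity and monotonicity, PS = (p₁ − p₀) / (1 − p₀).
PS = (0.509 − 0.1) / (1 − 0.1) = 0.409 / 0.9 ≈ 0.4544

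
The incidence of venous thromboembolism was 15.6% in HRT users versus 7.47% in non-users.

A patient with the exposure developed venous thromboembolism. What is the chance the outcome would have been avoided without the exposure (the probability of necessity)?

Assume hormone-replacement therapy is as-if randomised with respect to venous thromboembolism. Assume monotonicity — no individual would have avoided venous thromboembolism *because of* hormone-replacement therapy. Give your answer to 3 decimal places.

PN ≈ 0.521

p₁ = 0.156, p₀ = 0.0747.
Under exogeneity and monotonicity, PN = (p₁ − p₀) / p₁.
PN = (0.156 − 0.0747) / 0.156 = 0.0813 / 0.156 ≈ 0.5212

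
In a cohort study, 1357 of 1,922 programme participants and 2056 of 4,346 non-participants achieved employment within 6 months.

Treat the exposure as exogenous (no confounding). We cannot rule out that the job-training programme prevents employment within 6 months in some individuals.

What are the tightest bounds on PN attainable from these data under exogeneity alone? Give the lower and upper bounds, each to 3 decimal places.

0.330 ≤ PN ≤ 0.746

p₁ = P(outcome | exposed) = 1357/1922 = 0.70604
p₀ = P(outcome | unexposed) = 2056/4346 = 0.47308
Under exogeneity alone the bounds on PN are max{0,(p₁−p₀)/p₁} ≤ PN ≤ min{1,(1−p₀)/p₁}.
  lower = (p₁ − p₀)/p₁ = 0.23296 / 0.70604 ≈ 0.3300
  upper = min{1, (1 − p₀)/p₁} = 0.52692 / 0.70604 ≈ 0.7463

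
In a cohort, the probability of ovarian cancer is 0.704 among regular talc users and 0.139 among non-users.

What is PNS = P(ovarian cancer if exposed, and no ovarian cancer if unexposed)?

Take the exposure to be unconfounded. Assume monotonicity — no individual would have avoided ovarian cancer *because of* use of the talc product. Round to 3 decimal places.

PNS ≈ 0.565

Let p₁ = 0.704, p₀ = 0.139.
Under exogeneity and monotonicity, PNS = p₁ − p₀.
PNS = 0.704 − 0.139 = 0.565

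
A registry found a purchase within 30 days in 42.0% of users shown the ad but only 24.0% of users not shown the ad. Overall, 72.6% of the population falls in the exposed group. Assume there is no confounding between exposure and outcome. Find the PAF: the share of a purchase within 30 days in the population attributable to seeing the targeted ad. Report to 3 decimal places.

PAF ≈ 0.353

p₁ = 0.42, p₀ = 0.24.
Overall risk P(Y=1) = π·p₁ + (1−π)·p₀ = 0.726×0.42 + 0.274×0.24 = 0.37068.
Under exogeneity, PAF = [P(Y=1) − p₀] / P(Y=1).
PAF = (0.37068 − 0.24) / 0.37068 ≈ 0.3525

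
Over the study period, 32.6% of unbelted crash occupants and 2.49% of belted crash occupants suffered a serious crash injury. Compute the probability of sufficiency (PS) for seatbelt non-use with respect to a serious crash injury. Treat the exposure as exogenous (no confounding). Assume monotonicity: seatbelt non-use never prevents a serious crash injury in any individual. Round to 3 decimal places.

p₁ = 0.326, p₀ = 0.0249.
Under exogeneity and monotonicity, PS = (p₁ − p₀) / (1 − p₀).
PS = (0.326 − 0.0249) / (1 − 0.0249) = 0.3011 / 0.9751 ≈ 0.3088

PS ≈ 0.309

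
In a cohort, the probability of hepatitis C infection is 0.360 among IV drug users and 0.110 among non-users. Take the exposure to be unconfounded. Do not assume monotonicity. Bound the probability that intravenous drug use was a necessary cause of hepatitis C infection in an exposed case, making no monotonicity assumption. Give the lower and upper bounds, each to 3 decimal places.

0.694 ≤ PN ≤ 1.000

Let p₁ = 0.36, p₀ = 0.11.
Under exogeneity alone the bounds on PN are max{0,(p₁−p₀)/p₁} ≤ PN ≤ min{1,(1−p₀)/p₁}.
  lower = (p₁ − p₀)/p₁ = 0.25 / 0.36 ≈ 0.6944
  upper = min{1, (1 − p₀)/p₁} = 0.89 / 0.36 ≈ 2.4722 → capped at 1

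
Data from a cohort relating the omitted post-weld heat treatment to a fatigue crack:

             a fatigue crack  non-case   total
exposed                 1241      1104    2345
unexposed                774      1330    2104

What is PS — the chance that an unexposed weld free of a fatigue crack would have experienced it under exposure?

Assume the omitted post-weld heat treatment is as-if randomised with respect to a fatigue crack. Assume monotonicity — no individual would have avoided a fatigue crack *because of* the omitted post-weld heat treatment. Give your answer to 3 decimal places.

PS ≈ 0.255

p₁ = P(outcome | exposed) = 1241/2345 = 0.52921
p₀ = P(outcome | unexposed) = 774/2104 = 0.36787
Under exogeneity and monotonicity, PS = (p₁ − p₀) / (1 − p₀).
PS = (0.52921 − 0.36787) / (1 − 0.36787) = 0.16134 / 0.63213 ≈ 0.2552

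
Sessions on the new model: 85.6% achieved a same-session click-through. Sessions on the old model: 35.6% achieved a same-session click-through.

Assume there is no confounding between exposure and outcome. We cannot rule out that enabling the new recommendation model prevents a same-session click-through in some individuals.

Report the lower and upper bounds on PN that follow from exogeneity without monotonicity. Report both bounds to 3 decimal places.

p₁ = 0.856, p₀ = 0.356.
Under exogeneity alone the bounds on PN are max{0,(p₁−p₀)/p₁} ≤ PN ≤ min{1,(1−p₀)/p₁}.
  lower = (p₁ − p₀)/p₁ = 0.5 / 0.856 ≈ 0.5841
  upper = min{1, (1 − p₀)/p₁} = 0.644 / 0.856 ≈ 0.7523

0.584 ≤ PN ≤ 0.752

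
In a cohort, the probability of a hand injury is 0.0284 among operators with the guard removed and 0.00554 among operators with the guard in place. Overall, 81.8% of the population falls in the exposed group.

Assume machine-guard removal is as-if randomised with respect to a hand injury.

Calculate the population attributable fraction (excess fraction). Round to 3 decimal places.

PAF ≈ 0.771

Let p₁ = 0.0284, p₀ = 0.00554.
Overall risk P(Y=1) = π·p₁ + (1−π)·p₀ = 0.818×0.0284 + 0.182×0.00554 = 0.024239.
Under exogeneity, PAF = [P(Y=1) − p₀] / P(Y=1).
PAF = (0.024239 − 0.00554) / 0.024239 ≈ 0.7714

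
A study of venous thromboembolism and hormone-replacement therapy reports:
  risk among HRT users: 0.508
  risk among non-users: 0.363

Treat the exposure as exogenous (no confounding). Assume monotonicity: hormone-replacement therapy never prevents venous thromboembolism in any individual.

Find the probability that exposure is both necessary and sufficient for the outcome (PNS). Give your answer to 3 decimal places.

PNS ≈ 0.145

Let p₁ = 0.508, p₀ = 0.363.
Under exogeneity and monotonicity, PNS = p₁ − p₀.
PNS = 0.508 − 0.363 = 0.145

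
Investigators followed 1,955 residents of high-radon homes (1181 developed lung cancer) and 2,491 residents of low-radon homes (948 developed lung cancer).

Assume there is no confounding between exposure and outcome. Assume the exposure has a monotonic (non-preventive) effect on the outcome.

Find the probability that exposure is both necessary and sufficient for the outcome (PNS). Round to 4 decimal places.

PNS ≈ 0.2235

p₁ = P(outcome | exposed) = 1181/1955 = 0.60409
p₀ = P(outcome | unexposed) = 948/2491 = 0.38057
Under exogeneity and monotonicity, PNS = p₁ − p₀.
PNS = 0.60409 − 0.38057 = 0.22352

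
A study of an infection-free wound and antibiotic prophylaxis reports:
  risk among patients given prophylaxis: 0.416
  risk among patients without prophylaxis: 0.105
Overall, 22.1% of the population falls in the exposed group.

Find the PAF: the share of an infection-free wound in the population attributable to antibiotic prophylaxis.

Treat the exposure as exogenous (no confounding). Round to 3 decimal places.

PAF ≈ 0.396

Let p₁ = 0.416, p₀ = 0.105.
Overall risk P(Y=1) = π·p₁ + (1−π)·p₀ = 0.221×0.416 + 0.779×0.105 = 0.17373.
Under exogeneity, PAF = [P(Y=1) − p₀] / P(Y=1).
PAF = (0.17373 − 0.105) / 0.17373 ≈ 0.3956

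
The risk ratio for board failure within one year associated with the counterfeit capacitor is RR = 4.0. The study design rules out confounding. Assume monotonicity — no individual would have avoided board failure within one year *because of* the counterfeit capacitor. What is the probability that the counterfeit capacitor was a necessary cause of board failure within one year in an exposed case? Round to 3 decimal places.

Under exogeneity and monotonicity, PN = (RR − 1) / RR = 1 − 1/RR.
PN = (4.0 − 1) / 4.0 = 3 / 4.0 ≈ 0.7500

PN ≈ 0.750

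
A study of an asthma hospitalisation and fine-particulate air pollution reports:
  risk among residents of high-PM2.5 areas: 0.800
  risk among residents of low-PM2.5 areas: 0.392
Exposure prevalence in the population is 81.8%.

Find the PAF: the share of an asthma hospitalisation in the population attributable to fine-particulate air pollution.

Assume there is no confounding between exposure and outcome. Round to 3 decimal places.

Let p₁ = 0.8, p₀ = 0.392.
Overall risk P(Y=1) = π·p₁ + (1−π)·p₀ = 0.818×0.8 + 0.182×0.392 = 0.72574.
Under exogeneity, PAF = [P(Y=1) − p₀] / P(Y=1).
PAF = (0.72574 − 0.392) / 0.72574 ≈ 0.4599

PAF ≈ 0.460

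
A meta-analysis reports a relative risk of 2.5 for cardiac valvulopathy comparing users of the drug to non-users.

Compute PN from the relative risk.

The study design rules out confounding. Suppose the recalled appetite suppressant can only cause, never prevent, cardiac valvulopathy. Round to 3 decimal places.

PN ≈ 0.600

Under exogeneity and monotonicity, PN = (RR − 1) / RR = 1 − 1/RR.
PN = (2.5 − 1) / 2.5 = 1.5 / 2.5 ≈ 0.6000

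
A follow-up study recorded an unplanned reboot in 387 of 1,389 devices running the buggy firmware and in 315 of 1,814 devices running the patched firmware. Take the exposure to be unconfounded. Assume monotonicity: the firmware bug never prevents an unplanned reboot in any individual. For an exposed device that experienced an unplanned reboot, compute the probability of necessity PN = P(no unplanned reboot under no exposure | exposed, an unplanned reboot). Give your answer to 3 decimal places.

p₁ = P(outcome | exposed) = 387/1389 = 0.27862
p₀ = P(outcome | unexposed) = 315/1814 = 0.17365
Under exogeneity and monotonicity, PN = (p₁ − p₀) / p₁.
PN = (0.27862 − 0.17365) / 0.27862 = 0.10497 / 0.27862 ≈ 0.3767

PN ≈ 0.377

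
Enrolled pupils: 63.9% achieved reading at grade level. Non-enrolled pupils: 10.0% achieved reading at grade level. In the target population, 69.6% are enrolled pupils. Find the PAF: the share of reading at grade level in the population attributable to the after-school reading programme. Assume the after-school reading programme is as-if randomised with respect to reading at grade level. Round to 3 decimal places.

p₁ = 0.639, p₀ = 0.1.
Overall risk P(Y=1) = π·p₁ + (1−π)·p₀ = 0.696×0.639 + 0.304×0.1 = 0.47514.
Under exogeneity, PAF = [P(Y=1) − p₀] / P(Y=1).
PAF = (0.47514 − 0.1) / 0.47514 ≈ 0.7895

PAF ≈ 0.790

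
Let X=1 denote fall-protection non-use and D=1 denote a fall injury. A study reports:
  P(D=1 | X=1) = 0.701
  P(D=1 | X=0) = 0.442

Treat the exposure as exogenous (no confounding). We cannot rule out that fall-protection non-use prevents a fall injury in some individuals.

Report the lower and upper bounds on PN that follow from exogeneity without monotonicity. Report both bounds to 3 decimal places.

0.369 ≤ PN ≤ 0.796

Let p₁ = 0.701, p₀ = 0.442.
Under exogeneity alone the bounds on PN are max{0,(p₁−p₀)/p₁} ≤ PN ≤ min{1,(1−p₀)/p₁}.
  lower = (p₁ − p₀)/p₁ = 0.259 / 0.701 ≈ 0.3695
  upper = min{1, (1 − p₀)/p₁} = 0.558 / 0.701 ≈ 0.7960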